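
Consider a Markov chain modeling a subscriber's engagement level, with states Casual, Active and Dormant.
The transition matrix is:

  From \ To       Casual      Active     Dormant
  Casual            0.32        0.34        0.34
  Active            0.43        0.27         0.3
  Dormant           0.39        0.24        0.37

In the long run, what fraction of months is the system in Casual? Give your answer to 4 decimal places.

Let the stationary distribution be π with π = πP and π_1 + π_2 + π_3 = 1.
π_1 = 0.32·π_1 + 0.43·π_2 + 0.39·π_3
π_2 = 0.34·π_1 + 0.27·π_2 + 0.24·π_3
Solving with the normalization constraint gives π = (0.3752, 0.2861, 0.3387).
So the stationary probability of Casual is 0.3752.

0.3752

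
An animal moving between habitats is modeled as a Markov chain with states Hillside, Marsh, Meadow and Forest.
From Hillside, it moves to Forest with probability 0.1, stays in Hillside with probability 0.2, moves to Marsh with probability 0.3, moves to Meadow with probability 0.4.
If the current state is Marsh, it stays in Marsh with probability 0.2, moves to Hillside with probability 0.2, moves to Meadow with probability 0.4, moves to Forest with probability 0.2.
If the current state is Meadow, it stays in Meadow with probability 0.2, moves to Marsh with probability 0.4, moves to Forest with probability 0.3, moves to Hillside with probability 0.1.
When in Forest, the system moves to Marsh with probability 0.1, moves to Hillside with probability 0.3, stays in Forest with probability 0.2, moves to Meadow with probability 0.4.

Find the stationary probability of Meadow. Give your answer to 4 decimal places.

Let the stationary distribution be π with π = πP and π_1 + π_2 + π_3 + π_4 = 1.
π_1 = 0.2·π_1 + 0.2·π_2 + 0.1·π_3 + 0.3·π_4
π_2 = 0.3·π_1 + 0.2·π_2 + 0.4·π_3 + 0.1·π_4
π_3 = 0.4·π_1 + 0.4·π_2 + 0.2·π_3 + 0.4·π_4
Solving with the normalization constraint gives π = (0.1881, 0.2640, 0.3333, 0.2145).
So the stationary probability of Meadow is 0.3333.

0.3333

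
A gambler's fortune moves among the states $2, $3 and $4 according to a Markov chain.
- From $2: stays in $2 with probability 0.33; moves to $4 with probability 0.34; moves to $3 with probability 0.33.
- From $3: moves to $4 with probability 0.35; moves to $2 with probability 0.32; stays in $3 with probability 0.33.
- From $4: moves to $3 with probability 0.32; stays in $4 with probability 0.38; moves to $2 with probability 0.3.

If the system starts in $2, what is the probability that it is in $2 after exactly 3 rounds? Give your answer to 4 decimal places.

0.3160

Propagate the distribution vector 3 rounds from $2.
After 0 rounds: (1.0000, 0.0000, 0.0000)
After 1 round: (0.3300, 0.3300, 0.3400)
After 2 rounds: (0.3165, 0.3266, 0.3569)
After 3 rounds: (0.3160, 0.3264, 0.3575)
P(in $2 after 3 rounds) = 0.3160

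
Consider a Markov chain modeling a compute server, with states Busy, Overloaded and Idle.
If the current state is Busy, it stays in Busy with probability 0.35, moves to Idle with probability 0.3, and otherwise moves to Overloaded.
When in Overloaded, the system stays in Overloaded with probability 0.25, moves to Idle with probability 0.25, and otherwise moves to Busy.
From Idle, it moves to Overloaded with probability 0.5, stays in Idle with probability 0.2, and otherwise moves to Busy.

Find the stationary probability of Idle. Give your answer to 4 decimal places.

Let the stationary distribution be π with π = πP and π_1 + π_2 + π_3 = 1.
π_1 = 0.35·π_1 + 0.5·π_2 + 0.3·π_3
π_2 = 0.35·π_1 + 0.25·π_2 + 0.5·π_3
Solving with the normalization constraint gives π = (0.3901, 0.3532, 0.2567).
So the stationary probability of Idle is 0.2567.

0.2567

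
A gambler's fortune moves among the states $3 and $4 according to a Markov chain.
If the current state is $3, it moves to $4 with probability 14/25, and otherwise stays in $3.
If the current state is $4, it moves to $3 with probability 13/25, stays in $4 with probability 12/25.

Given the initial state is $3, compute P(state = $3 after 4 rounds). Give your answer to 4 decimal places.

Propagate the distribution vector 4 rounds from $3.
After 0 rounds: (1.0000, 0.0000)
After 1 round: (0.4400, 0.5600)
After 2 rounds: (0.4848, 0.5152)
After 3 rounds: (0.4812, 0.5188)
After 4 rounds: (0.4815, 0.5185)
P(in $3 after 4 rounds) = 0.4815

0.4815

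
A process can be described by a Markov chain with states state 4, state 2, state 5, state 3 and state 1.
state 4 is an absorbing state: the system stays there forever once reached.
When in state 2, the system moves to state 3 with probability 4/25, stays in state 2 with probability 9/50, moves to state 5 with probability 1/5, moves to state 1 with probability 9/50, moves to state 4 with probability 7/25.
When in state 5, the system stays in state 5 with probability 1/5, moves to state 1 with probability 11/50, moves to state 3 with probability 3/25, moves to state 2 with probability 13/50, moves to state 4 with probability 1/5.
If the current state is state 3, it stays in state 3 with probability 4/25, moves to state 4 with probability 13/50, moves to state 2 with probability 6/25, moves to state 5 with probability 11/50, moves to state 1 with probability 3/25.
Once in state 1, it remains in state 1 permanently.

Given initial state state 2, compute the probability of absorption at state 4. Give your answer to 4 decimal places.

0.5929

Let h(s) be the probability of absorption at state 4 starting from transient state s. Then h(state 4) = 1 and h(state 1) = 0. By first-step analysis:
h(state 2) = 0.28·1 + 0.18·h(state 2) + 0.2·h(state 5) + 0.16·h(state 3) + 0.18·0
h(state 5) = 0.2·1 + 0.26·h(state 2) + 0.2·h(state 5) + 0.12·h(state 3) + 0.22·0
h(state 3) = 0.26·1 + 0.24·h(state 2) + 0.22·h(state 5) + 0.16·h(state 3) + 0.12·0
Solving: h(state 2) = 0.5929, h(state 5) = 0.5356, h(state 3) = 0.6192.
Starting from state 2, the probability is 0.5929.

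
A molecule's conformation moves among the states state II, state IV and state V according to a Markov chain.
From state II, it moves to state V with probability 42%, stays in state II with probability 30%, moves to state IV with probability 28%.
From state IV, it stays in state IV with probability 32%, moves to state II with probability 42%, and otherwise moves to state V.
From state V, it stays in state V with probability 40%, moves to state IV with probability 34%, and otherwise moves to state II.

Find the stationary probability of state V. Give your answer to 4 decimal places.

0.3625

Let the stationary distribution be π with π = πP and π_1 + π_2 + π_3 = 1.
π_1 = 0.3·π_1 + 0.42·π_2 + 0.26·π_3
π_2 = 0.28·π_1 + 0.32·π_2 + 0.34·π_3
Solving with the normalization constraint gives π = (0.3232, 0.3143, 0.3625).
So the stationary probability of state V is 0.3625.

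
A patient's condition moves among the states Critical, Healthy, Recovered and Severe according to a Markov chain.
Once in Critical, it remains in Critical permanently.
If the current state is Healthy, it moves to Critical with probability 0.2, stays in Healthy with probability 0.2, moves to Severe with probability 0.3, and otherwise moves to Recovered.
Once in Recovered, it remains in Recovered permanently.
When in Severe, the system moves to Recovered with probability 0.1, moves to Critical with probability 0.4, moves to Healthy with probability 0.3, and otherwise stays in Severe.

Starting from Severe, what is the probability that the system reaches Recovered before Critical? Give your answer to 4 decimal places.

0.3091

Let h(s) be the probability of absorption at Recovered starting from transient state s. Then h(Recovered) = 1 and h(Critical) = 0. By first-step analysis:
h(Healthy) = 0.2·0 + 0.2·h(Healthy) + 0.3·1 + 0.3·h(Severe)
h(Severe) = 0.4·0 + 0.3·h(Healthy) + 0.1·1 + 0.2·h(Severe)
Solving: h(Healthy) = 0.4909, h(Severe) = 0.3091.
Starting from Severe, the probability is 0.3091.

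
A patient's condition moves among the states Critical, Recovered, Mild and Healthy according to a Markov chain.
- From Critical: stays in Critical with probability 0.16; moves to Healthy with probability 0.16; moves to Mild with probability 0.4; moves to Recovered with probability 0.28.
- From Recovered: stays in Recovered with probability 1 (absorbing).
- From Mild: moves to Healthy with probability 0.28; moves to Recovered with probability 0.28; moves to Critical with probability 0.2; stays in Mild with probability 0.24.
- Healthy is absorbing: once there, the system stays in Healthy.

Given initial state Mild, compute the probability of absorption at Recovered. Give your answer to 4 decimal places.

0.5215

Let h(s) be the probability of absorption at Recovered starting from transient state s. Then h(Recovered) = 1 and h(Healthy) = 0. By first-step analysis:
h(Critical) = 0.16·h(Critical) + 0.28·1 + 0.4·h(Mild) + 0.16·0
h(Mild) = 0.2·h(Critical) + 0.28·1 + 0.24·h(Mild) + 0.28·0
Solving: h(Critical) = 0.5817, h(Mild) = 0.5215.
Starting from Mild, the probability is 0.5215.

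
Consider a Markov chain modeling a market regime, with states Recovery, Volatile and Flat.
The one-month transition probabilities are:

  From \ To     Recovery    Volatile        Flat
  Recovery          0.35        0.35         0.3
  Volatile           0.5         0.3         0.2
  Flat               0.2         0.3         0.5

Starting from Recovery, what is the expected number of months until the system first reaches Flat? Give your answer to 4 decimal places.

Let t(s) be the expected number of months to first reach Flat from state s, with t(Flat) = 0. Conditioning on the first month:
t(Recovery) = 1 + 0.35·t(Recovery) + 0.35·t(Volatile)
t(Volatile) = 1 + 0.5·t(Recovery) + 0.3·t(Volatile)
Solving: t(Recovery) = 3.7500, t(Volatile) = 4.1071.
Expected months from Recovery to Flat: 3.7500.

3.7500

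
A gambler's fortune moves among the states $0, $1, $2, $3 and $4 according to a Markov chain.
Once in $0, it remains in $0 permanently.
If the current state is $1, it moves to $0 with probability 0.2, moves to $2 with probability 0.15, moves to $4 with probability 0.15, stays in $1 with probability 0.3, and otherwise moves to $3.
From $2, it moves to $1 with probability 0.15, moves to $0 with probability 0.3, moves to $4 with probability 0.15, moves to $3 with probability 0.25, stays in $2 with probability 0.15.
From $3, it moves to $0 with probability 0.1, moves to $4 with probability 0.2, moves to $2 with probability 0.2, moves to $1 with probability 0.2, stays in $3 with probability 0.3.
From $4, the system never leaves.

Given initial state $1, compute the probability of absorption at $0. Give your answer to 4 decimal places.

Let h(s) be the probability of absorption at $0 starting from transient state s. Then h($0) = 1 and h($4) = 0. By first-step analysis:
h($1) = 0.2·1 + 0.3·h($1) + 0.15·h($2) + 0.2·h($3) + 0.15·0
h($2) = 0.3·1 + 0.15·h($1) + 0.15·h($2) + 0.25·h($3) + 0.15·0
h($3) = 0.1·1 + 0.2·h($1) + 0.2·h($2) + 0.3·h($3) + 0.2·0
Solving: h($1) = 0.5444, h($2) = 0.5860, h($3) = 0.4658.
Starting from $1, the probability is 0.5444.

0.5444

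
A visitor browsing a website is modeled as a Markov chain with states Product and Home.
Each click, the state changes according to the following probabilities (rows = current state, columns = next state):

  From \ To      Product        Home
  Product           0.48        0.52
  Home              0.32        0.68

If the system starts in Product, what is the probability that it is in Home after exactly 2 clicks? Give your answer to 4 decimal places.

Sum over the intermediate state after 1 click:
P = P(Product→Product)·P(Product→Home) + P(Product→Home)·P(Home→Home)
  = 0.48×0.52 + 0.52×0.68
  = 0.2496 + 0.3536 = 0.6032

0.6032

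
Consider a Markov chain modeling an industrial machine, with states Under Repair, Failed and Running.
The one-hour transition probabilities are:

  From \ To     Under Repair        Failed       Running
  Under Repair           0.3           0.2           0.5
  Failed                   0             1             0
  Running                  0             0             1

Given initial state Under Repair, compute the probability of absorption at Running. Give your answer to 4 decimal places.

Let h(s) be the probability of absorption at Running starting from transient state s. Then h(Running) = 1 and h(Failed) = 0. By first-step analysis:
h(Under Repair) = 0.3·h(Under Repair) + 0.2·0 + 0.5·1
Solving: h(Under Repair) = 0.7143.
Starting from Under Repair, the probability is 0.7143.

0.7143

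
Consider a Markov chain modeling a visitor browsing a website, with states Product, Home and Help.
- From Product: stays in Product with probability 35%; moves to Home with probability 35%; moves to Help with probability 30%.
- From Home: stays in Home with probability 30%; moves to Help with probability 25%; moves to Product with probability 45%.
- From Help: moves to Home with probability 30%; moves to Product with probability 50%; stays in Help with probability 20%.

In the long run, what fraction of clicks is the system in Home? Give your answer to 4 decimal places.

0.3210

Let the stationary distribution be π with π = πP and π_1 + π_2 + π_3 = 1.
π_1 = 0.35·π_1 + 0.45·π_2 + 0.5·π_3
π_2 = 0.35·π_1 + 0.3·π_2 + 0.3·π_3
Solving with the normalization constraint gives π = (0.4208, 0.3210, 0.2581).
So the stationary probability of Home is 0.3210.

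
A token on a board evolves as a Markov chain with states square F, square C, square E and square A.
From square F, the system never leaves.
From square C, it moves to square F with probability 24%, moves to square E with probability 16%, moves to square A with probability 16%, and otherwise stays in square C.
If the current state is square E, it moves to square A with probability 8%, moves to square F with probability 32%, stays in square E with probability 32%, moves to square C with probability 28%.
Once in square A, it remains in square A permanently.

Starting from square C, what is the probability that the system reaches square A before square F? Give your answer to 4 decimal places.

0.3619

Let h(s) be the probability of absorption at square A starting from transient state s. Then h(square A) = 1 and h(square F) = 0. By first-step analysis:
h(square C) = 0.24·0 + 0.44·h(square C) + 0.16·h(square E) + 0.16·1
h(square E) = 0.32·0 + 0.28·h(square C) + 0.32·h(square E) + 0.08·1
Solving: h(square C) = 0.3619, h(square E) = 0.2667.
Starting from square C, the probability is 0.3619.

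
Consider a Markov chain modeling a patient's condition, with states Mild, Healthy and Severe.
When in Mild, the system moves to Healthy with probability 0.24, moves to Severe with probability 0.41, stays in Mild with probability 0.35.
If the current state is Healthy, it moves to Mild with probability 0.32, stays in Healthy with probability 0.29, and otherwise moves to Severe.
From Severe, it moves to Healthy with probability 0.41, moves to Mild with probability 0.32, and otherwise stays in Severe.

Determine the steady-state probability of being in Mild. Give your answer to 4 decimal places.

Let the stationary distribution be π with π = πP and π_1 + π_2 + π_3 = 1.
π_1 = 0.35·π_1 + 0.32·π_2 + 0.32·π_3
π_2 = 0.24·π_1 + 0.29·π_2 + 0.41·π_3
Solving with the normalization constraint gives π = (0.3299, 0.3160, 0.3541).
So the stationary probability of Mild is 0.3299.

0.3299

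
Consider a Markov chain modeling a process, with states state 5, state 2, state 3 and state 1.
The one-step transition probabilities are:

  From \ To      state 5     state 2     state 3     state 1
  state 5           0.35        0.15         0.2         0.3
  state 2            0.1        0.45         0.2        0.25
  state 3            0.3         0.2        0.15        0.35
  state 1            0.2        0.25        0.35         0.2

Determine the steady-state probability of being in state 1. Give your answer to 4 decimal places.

0.2709

Let the stationary distribution be π with π = πP and π_1 + π_2 + π_3 + π_4 = 1.
π_1 = 0.35·π_1 + 0.1·π_2 + 0.3·π_3 + 0.2·π_4
π_2 = 0.15·π_1 + 0.45·π_2 + 0.2·π_3 + 0.25·π_4
π_3 = 0.2·π_1 + 0.2·π_2 + 0.15·π_3 + 0.35·π_4
Solving with the normalization constraint gives π = (0.2306, 0.2694, 0.2292, 0.2709).
So the stationary probability of state 1 is 0.2709.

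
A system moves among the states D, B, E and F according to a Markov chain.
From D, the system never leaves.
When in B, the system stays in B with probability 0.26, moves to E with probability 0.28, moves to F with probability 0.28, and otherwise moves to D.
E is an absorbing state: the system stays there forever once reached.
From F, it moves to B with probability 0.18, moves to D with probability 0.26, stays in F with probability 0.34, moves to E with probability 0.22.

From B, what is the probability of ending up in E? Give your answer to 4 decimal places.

0.5626

Let h(s) be the probability of absorption at E starting from transient state s. Then h(E) = 1 and h(D) = 0. By first-step analysis:
h(B) = 0.18·0 + 0.26·h(B) + 0.28·1 + 0.28·h(F)
h(F) = 0.26·0 + 0.18·h(B) + 0.22·1 + 0.34·h(F)
Solving: h(B) = 0.5626, h(F) = 0.4868.
Starting from B, the probability is 0.5626.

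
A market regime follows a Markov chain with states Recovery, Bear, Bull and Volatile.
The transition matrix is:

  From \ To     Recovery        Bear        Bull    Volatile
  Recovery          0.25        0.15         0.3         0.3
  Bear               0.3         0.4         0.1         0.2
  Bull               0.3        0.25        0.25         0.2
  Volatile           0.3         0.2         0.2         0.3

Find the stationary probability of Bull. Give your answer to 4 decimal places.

Let the stationary distribution be π with π = πP and π_1 + π_2 + π_3 + π_4 = 1.
π_1 = 0.25·π_1 + 0.3·π_2 + 0.3·π_3 + 0.3·π_4
π_2 = 0.15·π_1 + 0.4·π_2 + 0.25·π_3 + 0.2·π_4
π_3 = 0.3·π_1 + 0.1·π_2 + 0.25·π_3 + 0.2·π_4
Solving with the normalization constraint gives π = (0.2857, 0.2456, 0.2148, 0.2540).
So the stationary probability of Bull is 0.2148.

0.2148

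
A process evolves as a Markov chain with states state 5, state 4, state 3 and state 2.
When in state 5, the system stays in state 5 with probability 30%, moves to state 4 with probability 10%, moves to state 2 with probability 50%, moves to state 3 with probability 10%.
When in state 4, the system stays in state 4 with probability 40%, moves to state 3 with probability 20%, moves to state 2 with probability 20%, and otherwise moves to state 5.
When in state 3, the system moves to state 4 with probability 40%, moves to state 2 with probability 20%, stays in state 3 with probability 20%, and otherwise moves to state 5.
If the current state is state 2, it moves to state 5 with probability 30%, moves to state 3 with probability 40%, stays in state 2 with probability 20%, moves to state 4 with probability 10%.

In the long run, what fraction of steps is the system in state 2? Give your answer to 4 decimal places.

Let the stationary distribution be π with π = πP and π_1 + π_2 + π_3 + π_4 = 1.
π_1 = 0.3·π_1 + 0.2·π_2 + 0.2·π_3 + 0.3·π_4
π_2 = 0.1·π_1 + 0.4·π_2 + 0.4·π_3 + 0.1·π_4
π_3 = 0.1·π_1 + 0.2·π_2 + 0.2·π_3 + 0.4·π_4
Solving with the normalization constraint gives π = (0.2529, 0.2414, 0.2299, 0.2759).
So the stationary probability of state 2 is 0.2759.

0.2759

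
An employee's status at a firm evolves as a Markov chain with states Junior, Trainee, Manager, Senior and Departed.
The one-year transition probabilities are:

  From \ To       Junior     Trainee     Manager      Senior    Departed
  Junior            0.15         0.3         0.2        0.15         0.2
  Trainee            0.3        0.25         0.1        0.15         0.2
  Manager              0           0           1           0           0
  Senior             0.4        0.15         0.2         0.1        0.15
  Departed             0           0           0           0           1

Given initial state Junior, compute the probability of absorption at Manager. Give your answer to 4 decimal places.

0.4735

Let h(s) be the probability of absorption at Manager starting from transient state s. Then h(Manager) = 1 and h(Departed) = 0. By first-step analysis:
h(Junior) = 0.15·h(Junior) + 0.3·h(Trainee) + 0.2·1 + 0.15·h(Senior) + 0.2·0
h(Trainee) = 0.3·h(Junior) + 0.25·h(Trainee) + 0.1·1 + 0.15·h(Senior) + 0.2·0
h(Senior) = 0.4·h(Junior) + 0.15·h(Trainee) + 0.2·1 + 0.1·h(Senior) + 0.15·0
Solving: h(Junior) = 0.4735, h(Trainee) = 0.4234, h(Senior) = 0.5032.
Starting from Junior, the probability is 0.4735.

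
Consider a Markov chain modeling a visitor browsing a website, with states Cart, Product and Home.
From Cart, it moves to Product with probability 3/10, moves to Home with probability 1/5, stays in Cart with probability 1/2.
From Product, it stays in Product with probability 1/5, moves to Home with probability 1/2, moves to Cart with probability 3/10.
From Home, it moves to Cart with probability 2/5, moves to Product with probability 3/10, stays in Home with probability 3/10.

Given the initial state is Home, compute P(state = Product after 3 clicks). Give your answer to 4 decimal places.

0.2730

Propagate the distribution vector 3 clicks from Home.
After 0 clicks: (0.0000, 0.0000, 1.0000)
After 1 click: (0.4000, 0.3000, 0.3000)
After 2 clicks: (0.4100, 0.2700, 0.3200)
After 3 clicks: (0.4140, 0.2730, 0.3130)
P(in Product after 3 clicks) = 0.2730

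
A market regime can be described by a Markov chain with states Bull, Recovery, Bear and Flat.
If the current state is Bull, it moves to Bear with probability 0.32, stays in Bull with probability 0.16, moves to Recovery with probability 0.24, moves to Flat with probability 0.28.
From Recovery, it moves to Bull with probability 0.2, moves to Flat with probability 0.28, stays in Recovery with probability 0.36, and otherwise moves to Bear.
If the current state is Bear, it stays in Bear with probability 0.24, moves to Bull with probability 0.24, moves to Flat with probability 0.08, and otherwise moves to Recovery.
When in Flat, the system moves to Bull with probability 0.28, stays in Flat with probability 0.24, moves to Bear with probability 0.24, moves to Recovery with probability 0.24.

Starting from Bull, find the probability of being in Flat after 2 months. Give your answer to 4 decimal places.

0.2048

Propagate the distribution vector 2 months from Bull.
After 0 months: (1.0000, 0.0000, 0.0000, 0.0000)
After 1 month: (0.1600, 0.2400, 0.3200, 0.2800)
After 2 months: (0.2288, 0.3328, 0.2336, 0.2048)
P(in Flat after 2 months) = 0.2048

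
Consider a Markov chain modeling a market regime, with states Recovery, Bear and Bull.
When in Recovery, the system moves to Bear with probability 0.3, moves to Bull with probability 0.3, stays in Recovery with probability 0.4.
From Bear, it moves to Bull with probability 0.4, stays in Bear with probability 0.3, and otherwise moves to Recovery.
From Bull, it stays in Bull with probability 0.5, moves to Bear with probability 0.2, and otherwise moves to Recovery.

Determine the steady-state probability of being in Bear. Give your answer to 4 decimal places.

Let the stationary distribution be π with π = πP and π_1 + π_2 + π_3 = 1.
π_1 = 0.4·π_1 + 0.3·π_2 + 0.3·π_3
π_2 = 0.3·π_1 + 0.3·π_2 + 0.2·π_3
Solving with the normalization constraint gives π = (0.3333, 0.2593, 0.4074).
So the stationary probability of Bear is 0.2593.

0.2593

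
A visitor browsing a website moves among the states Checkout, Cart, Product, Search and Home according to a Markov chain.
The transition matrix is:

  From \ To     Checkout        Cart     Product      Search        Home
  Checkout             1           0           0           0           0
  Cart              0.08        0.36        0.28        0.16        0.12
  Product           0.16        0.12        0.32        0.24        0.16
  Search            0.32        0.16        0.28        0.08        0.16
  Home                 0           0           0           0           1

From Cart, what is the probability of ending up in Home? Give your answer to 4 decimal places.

0.4901

Let h(s) be the probability of absorption at Home starting from transient state s. Then h(Home) = 1 and h(Checkout) = 0. By first-step analysis:
h(Cart) = 0.08·0 + 0.36·h(Cart) + 0.28·h(Product) + 0.16·h(Search) + 0.12·1
h(Product) = 0.16·0 + 0.12·h(Cart) + 0.32·h(Product) + 0.24·h(Search) + 0.16·1
h(Search) = 0.32·0 + 0.16·h(Cart) + 0.28·h(Product) + 0.08·h(Search) + 0.16·1
Solving: h(Cart) = 0.4901, h(Product) = 0.4630, h(Search) = 0.4000.
Starting from Cart, the probability is 0.4901.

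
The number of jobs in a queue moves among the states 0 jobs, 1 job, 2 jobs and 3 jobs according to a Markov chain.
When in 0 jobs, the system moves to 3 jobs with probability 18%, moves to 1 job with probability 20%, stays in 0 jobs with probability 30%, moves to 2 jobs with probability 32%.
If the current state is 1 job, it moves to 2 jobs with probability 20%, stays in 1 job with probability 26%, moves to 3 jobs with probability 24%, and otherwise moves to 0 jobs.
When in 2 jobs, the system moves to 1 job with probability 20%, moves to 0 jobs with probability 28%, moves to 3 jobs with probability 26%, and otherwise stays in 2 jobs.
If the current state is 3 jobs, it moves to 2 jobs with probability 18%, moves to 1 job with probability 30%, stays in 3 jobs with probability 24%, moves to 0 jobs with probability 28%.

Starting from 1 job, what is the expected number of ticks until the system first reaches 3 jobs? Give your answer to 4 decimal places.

Let t(s) be the expected number of ticks to first reach 3 jobs from state s, with t(3 jobs) = 0. Conditioning on the first tick:
t(0 jobs) = 1 + 0.3·t(0 jobs) + 0.2·t(1 job) + 0.32·t(2 jobs)
t(1 job) = 1 + 0.3·t(0 jobs) + 0.26·t(1 job) + 0.2·t(2 jobs)
t(2 jobs) = 1 + 0.28·t(0 jobs) + 0.2·t(1 job) + 0.26·t(2 jobs)
Solving: t(0 jobs) = 4.6514, t(1 job) = 4.3993, t(2 jobs) = 4.3003.
Expected ticks from 1 job to 3 jobs: 4.3993.

4.3993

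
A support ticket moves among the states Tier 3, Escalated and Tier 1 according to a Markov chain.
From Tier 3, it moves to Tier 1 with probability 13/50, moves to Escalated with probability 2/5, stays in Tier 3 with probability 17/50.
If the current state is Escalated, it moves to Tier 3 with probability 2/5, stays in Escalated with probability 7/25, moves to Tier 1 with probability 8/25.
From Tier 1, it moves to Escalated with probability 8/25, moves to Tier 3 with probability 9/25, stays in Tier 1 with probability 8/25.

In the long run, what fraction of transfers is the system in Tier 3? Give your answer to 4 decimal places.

0.3661

Let the stationary distribution be π with π = πP and π_1 + π_2 + π_3 = 1.
π_1 = 0.34·π_1 + 0.4·π_2 + 0.36·π_3
π_2 = 0.4·π_1 + 0.28·π_2 + 0.32·π_3
Solving with the normalization constraint gives π = (0.3661, 0.3359, 0.2980).
So the stationary probability of Tier 3 is 0.3661.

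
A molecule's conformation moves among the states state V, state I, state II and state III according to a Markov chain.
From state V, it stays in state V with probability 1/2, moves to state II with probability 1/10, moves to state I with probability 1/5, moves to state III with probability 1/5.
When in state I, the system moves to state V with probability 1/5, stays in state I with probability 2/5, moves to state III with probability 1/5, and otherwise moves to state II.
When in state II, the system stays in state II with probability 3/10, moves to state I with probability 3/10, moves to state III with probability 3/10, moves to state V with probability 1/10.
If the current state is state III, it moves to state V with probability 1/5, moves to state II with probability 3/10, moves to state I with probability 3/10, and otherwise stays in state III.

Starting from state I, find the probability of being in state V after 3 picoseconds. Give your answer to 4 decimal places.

0.2500

Propagate the distribution vector 3 picoseconds from state I.
After 0 picoseconds: (0.0000, 1.0000, 0.0000, 0.0000)
After 1 picosecond: (0.2000, 0.4000, 0.2000, 0.2000)
After 2 picoseconds: (0.2400, 0.3200, 0.2200, 0.2200)
After 3 picoseconds: (0.2500, 0.3080, 0.2200, 0.2220)
P(in state V after 3 picoseconds) = 0.2500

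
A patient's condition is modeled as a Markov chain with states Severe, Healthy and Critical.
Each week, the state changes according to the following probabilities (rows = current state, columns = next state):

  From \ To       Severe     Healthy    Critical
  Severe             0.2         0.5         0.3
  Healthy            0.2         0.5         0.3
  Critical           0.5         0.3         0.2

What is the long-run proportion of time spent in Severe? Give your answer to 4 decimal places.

Let the stationary distribution be π with π = πP and π_1 + π_2 + π_3 = 1.
π_1 = 0.2·π_1 + 0.2·π_2 + 0.5·π_3
π_2 = 0.5·π_1 + 0.5·π_2 + 0.3·π_3
Solving with the normalization constraint gives π = (0.2818, 0.4455, 0.2727).
So the stationary probability of Severe is 0.2818.

0.2818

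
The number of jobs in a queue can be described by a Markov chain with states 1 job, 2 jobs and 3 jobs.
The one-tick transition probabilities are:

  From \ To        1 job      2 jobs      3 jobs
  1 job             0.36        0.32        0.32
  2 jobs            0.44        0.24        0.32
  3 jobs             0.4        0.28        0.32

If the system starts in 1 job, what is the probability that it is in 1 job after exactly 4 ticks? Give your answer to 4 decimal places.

0.3956

Propagate the distribution vector 4 ticks from 1 job.
After 0 ticks: (1.0000, 0.0000, 0.0000)
After 1 tick: (0.3600, 0.3200, 0.3200)
After 2 ticks: (0.3984, 0.2816, 0.3200)
After 3 ticks: (0.3953, 0.2847, 0.3200)
After 4 ticks: (0.3956, 0.2844, 0.3200)
P(in 1 job after 4 ticks) = 0.3956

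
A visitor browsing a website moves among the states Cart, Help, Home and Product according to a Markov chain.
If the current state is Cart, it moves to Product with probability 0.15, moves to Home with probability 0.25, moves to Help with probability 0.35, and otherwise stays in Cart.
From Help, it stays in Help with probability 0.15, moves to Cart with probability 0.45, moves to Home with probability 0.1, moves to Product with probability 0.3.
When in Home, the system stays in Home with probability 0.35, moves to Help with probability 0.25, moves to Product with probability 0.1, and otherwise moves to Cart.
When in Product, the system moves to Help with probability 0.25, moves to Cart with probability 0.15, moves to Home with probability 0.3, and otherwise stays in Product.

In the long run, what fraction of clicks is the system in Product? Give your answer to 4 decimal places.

Let the stationary distribution be π with π = πP and π_1 + π_2 + π_3 + π_4 = 1.
π_1 = 0.25·π_1 + 0.45·π_2 + 0.3·π_3 + 0.15·π_4
π_2 = 0.35·π_1 + 0.15·π_2 + 0.25·π_3 + 0.25·π_4
π_3 = 0.25·π_1 + 0.1·π_2 + 0.35·π_3 + 0.3·π_4
Solving with the normalization constraint gives π = (0.2924, 0.2539, 0.2470, 0.2067).
So the stationary probability of Product is 0.2067.

0.2067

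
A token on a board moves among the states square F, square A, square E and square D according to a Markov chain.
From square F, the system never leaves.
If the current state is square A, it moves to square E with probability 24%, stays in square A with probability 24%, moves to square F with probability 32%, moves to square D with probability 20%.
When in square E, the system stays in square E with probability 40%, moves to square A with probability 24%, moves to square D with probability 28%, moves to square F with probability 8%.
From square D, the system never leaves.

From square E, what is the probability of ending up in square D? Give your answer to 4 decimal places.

0.6546

Let h(s) be the probability of absorption at square D starting from transient state s. Then h(square D) = 1 and h(square F) = 0. By first-step analysis:
h(square A) = 0.32·0 + 0.24·h(square A) + 0.24·h(square E) + 0.2·1
h(square E) = 0.08·0 + 0.24·h(square A) + 0.4·h(square E) + 0.28·1
Solving: h(square A) = 0.4699, h(square E) = 0.6546.
Starting from square E, the probability is 0.6546.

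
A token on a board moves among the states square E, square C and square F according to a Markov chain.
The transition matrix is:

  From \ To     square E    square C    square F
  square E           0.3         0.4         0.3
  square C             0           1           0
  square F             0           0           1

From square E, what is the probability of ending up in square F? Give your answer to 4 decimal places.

Let h(s) be the probability of absorption at square F starting from transient state s. Then h(square F) = 1 and h(square C) = 0. By first-step analysis:
h(square E) = 0.3·h(square E) + 0.4·0 + 0.3·1
Solving: h(square E) = 0.4286.
Starting from square E, the probability is 0.4286.

0.4286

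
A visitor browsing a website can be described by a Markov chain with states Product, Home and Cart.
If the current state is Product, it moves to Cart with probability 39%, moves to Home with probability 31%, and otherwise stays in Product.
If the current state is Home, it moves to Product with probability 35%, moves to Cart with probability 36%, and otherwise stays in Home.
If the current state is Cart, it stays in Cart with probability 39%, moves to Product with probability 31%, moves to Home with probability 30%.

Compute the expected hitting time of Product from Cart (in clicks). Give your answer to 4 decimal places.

Let t(s) be the expected number of clicks to first reach Product from state s, with t(Product) = 0. Conditioning on the first click:
t(Home) = 1 + 0.29·t(Home) + 0.36·t(Cart)
t(Cart) = 1 + 0.3·t(Home) + 0.39·t(Cart)
Solving: t(Home) = 2.9837, t(Cart) = 3.1067.
Expected clicks from Cart to Product: 3.1067.

3.1067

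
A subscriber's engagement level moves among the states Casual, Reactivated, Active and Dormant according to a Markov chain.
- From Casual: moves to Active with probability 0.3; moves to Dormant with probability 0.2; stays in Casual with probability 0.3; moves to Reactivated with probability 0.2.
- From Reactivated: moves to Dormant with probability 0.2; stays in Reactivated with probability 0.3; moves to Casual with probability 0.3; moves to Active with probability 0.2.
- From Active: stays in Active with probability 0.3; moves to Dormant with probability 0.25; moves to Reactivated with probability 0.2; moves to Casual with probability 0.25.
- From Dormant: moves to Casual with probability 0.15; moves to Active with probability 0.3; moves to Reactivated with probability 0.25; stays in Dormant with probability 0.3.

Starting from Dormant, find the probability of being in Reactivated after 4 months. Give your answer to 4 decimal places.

Propagate the distribution vector 4 months from Dormant.
After 0 months: (0.0000, 0.0000, 0.0000, 1.0000)
After 1 month: (0.1500, 0.2500, 0.3000, 0.3000)
After 2 months: (0.2400, 0.2400, 0.2750, 0.2450)
After 3 months: (0.2495, 0.2363, 0.2760, 0.2383)
After 4 months: (0.2505, 0.2355, 0.2764, 0.2376)
P(in Reactivated after 4 months) = 0.2355

0.2355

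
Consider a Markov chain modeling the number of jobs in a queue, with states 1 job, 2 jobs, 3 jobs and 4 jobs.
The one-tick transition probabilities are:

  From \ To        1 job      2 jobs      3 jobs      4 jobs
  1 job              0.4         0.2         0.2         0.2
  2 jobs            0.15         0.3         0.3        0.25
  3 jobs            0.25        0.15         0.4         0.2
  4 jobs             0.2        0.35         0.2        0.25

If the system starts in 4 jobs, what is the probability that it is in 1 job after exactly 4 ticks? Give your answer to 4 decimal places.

Propagate the distribution vector 4 ticks from 4 jobs.
After 0 ticks: (0.0000, 0.0000, 0.0000, 1.0000)
After 1 tick: (0.2000, 0.3500, 0.2000, 0.2500)
After 2 ticks: (0.2325, 0.2625, 0.2750, 0.2300)
After 3 ticks: (0.2471, 0.2470, 0.2813, 0.2246)
After 4 ticks: (0.2511, 0.2443, 0.2810, 0.2236)
P(in 1 job after 4 ticks) = 0.2511

0.2511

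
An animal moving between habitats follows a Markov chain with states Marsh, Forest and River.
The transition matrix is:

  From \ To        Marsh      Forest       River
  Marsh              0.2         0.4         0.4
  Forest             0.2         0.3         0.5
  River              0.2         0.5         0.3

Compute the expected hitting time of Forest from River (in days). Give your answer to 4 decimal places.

2.0833

Let t(s) be the expected number of days to first reach Forest from state s, with t(Forest) = 0. Conditioning on the first day:
t(Marsh) = 1 + 0.2·t(Marsh) + 0.4·t(River)
t(River) = 1 + 0.2·t(Marsh) + 0.3·t(River)
Solving: t(Marsh) = 2.2917, t(River) = 2.0833.
Expected days from River to Forest: 2.0833.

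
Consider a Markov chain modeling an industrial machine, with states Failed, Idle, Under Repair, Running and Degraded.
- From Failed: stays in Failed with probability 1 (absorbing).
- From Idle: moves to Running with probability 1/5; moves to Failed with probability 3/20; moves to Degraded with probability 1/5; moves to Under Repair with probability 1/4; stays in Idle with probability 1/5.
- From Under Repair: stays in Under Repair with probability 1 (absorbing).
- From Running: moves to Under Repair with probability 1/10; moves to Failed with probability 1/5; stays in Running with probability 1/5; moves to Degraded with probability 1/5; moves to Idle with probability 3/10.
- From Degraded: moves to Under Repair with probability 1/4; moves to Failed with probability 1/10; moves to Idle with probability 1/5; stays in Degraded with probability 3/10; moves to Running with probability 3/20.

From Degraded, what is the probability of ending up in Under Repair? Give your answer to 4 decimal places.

0.6374

Let h(s) be the probability of absorption at Under Repair starting from transient state s. Then h(Under Repair) = 1 and h(Failed) = 0. By first-step analysis:
h(Idle) = 0.15·0 + 0.2·h(Idle) + 0.25·1 + 0.2·h(Running) + 0.2·h(Degraded)
h(Running) = 0.2·0 + 0.3·h(Idle) + 0.1·1 + 0.2·h(Running) + 0.2·h(Degraded)
h(Degraded) = 0.1·0 + 0.2·h(Idle) + 0.25·1 + 0.15·h(Running) + 0.3·h(Degraded)
Solving: h(Idle) = 0.5991, h(Running) = 0.5090, h(Degraded) = 0.6374.
Starting from Degraded, the probability is 0.6374.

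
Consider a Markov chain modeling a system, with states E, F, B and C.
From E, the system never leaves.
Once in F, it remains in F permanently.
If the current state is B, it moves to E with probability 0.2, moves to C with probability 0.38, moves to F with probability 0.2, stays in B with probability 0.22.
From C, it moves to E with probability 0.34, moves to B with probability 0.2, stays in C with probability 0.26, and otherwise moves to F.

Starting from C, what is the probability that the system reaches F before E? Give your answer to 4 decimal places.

0.3911

Let h(s) be the probability of absorption at F starting from transient state s. Then h(F) = 1 and h(E) = 0. By first-step analysis:
h(B) = 0.2·0 + 0.2·1 + 0.22·h(B) + 0.38·h(C)
h(C) = 0.34·0 + 0.2·1 + 0.2·h(B) + 0.26·h(C)
Solving: h(B) = 0.4469, h(C) = 0.3911.
Starting from C, the probability is 0.3911.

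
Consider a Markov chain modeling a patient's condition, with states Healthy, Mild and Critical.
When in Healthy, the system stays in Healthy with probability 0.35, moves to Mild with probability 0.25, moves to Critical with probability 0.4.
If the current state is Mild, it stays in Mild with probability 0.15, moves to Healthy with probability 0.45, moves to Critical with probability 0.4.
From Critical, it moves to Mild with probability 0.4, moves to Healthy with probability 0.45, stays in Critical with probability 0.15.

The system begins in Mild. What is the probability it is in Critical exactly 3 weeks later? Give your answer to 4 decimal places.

0.3250

Propagate the distribution vector 3 weeks from Mild.
After 0 weeks: (0.0000, 1.0000, 0.0000)
After 1 week: (0.4500, 0.1500, 0.4000)
After 2 weeks: (0.4050, 0.2950, 0.3000)
After 3 weeks: (0.4095, 0.2655, 0.3250)
P(in Critical after 3 weeks) = 0.3250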